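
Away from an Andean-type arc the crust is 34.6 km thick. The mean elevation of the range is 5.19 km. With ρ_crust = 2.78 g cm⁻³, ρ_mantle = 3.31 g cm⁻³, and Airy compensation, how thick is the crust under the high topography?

67 km

Root depth r = h ρ_c / (ρ_m − ρ_c) = 5.19 km × 2.78 / 0.53 = 27.22 km.
Total thickness = T + h + r = 34.6 km + 5.19 km + 27.22 km = 67 km.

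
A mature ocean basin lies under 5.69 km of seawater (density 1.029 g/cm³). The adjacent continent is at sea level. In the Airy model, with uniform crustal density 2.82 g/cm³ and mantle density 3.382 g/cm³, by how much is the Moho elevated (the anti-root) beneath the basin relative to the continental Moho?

18.1 km

By Archimedes' principle applied to the lithosphere: replacing crust with seawater at the top is compensated by replacing crust with mantle at the base: d (ρ_c − ρ_w) = a (ρ_m − ρ_c).
a = d (ρ_c − ρ_w)/(ρ_m − ρ_c) = 5.69 km × 1.791/0.562 = 18.1 km.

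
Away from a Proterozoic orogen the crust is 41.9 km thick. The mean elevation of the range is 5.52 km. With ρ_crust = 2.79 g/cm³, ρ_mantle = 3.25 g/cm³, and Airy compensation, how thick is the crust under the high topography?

Root depth r = h ρ_c / (ρ_m − ρ_c) = 5.52 km × 2.79 / 0.46 = 33.48 km.
Total thickness = T + h + r = 41.9 km + 5.52 km + 33.48 km = 80.9 km.

80.9 km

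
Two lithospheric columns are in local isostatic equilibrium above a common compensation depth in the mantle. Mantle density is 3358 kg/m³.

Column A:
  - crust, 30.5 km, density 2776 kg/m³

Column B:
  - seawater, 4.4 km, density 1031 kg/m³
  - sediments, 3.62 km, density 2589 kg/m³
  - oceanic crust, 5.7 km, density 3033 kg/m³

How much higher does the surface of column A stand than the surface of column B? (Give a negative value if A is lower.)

For any compensation level in the mantle, the mantle terms cancel and isostasy reduces to e = (Σt_A − Σt_B) − (Σ(ρt)_A − Σ(ρt)_B) / ρ_m.
Σt_A = 30.5 km; Σt_B = 13.72 km; Σ(ρt)_A = 84668; Σ(ρt)_B = 31196.68 (in km·kg/m³).
e = (30.5 − 13.72) − (84668 − 31196.68) / 3358 = 0.856 km.

0.856 km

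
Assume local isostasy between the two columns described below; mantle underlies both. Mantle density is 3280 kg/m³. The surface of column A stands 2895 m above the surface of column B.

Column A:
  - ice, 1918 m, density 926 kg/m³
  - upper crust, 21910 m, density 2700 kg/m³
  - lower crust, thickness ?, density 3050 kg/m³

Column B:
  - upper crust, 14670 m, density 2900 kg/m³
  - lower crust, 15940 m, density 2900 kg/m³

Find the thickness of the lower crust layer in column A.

17000 m

Take the compensation level at the base of the deeper column (depth z_c below the surface of column A) and equate Σ ρ_i t_i down to z_c; mantle fills any gap and the z_c terms cancel.
Column A: 1918×926 + 21910×2700 + x×3050 + (z_c − 23828 − x)×3280
Column B: 2895×0 + 14670×2900 + 15940×2900 + (z_c − 2895 − 30610)×3280
The z_c×3280 term appears on both sides and cancels. Collect the known terms of each column as K = Σ(ρt)_known − 3280 × (depth of known layers): K_A = 60933068 − 3280×23828 = −17222772; K_B = 88769000 − 3280×(2895 + 30610) = −21127400.
Balance: K_A − x×(3280 − 3050) = K_B, so x = (K_A − K_B)/(3280 − 3050) = 3904630/230 = 17000 m.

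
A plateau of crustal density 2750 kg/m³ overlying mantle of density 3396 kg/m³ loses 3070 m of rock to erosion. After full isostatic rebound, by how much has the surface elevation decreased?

584 m

Rebound u = e ρ_c/ρ_m = 3070 m × 2750/3396 = 2486 m.
Net surface drop = e − u = 3070 m − 2486 m = e (ρ_m − ρ_c)/ρ_m = 584 m.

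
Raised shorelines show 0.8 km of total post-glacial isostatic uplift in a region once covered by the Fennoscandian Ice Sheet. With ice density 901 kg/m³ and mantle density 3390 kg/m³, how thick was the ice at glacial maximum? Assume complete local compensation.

u = t ρ_ice/ρ_m → t = u ρ_m/ρ_ice = 0.8 km × 3390/901 = 3.01 km.

3.01 km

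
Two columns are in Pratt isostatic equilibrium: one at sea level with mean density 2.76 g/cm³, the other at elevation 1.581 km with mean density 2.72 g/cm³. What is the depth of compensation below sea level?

ρ_ref D = ρ (D + h) → D (ρ_ref − ρ) = ρ h.
D = ρ h/(ρ_ref − ρ) = 2.72 × 1.581 km/(2.76 − 2.72) = 108 km.

108 km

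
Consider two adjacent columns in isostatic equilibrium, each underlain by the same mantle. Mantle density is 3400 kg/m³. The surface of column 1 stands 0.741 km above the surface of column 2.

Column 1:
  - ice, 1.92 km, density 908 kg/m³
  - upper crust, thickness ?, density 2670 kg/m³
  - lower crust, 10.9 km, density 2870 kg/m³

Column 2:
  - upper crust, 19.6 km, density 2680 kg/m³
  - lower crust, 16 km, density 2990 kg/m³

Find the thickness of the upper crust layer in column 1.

Take the compensation level at the base of the deeper column (depth z_c below the surface of column 1) and equate Σ ρ_i t_i down to z_c; mantle fills any gap and the z_c terms cancel.
Column 1: 1.92×908 + x×2670 + 10.9×2870 + (z_c − 12.82 − x)×3400
Column 2: 0.741×0 + 19.6×2680 + 16×2990 + (z_c − 0.741 − 35.6)×3400
The z_c×3400 term appears on both sides and cancels. Collect the known terms of each column as K = Σ(ρt)_known − 3400 × (depth of known layers): K_1 = 33026.36 − 3400×12.82 = −10561.64; K_2 = 100368 − 3400×(0.741 + 35.6) = −23191.4.
Balance: K_1 − x×(3400 − 2670) = K_2, so x = (K_1 − K_2)/(3400 − 2670) = 12629.8/730 = 17.3 km.

17.3 km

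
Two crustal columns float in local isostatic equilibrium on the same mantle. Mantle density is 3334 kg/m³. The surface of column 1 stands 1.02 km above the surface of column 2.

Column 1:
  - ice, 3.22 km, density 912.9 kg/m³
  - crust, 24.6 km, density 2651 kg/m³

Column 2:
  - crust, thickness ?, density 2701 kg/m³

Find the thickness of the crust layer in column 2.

Take the compensation level at the base of the deeper column (depth z_c below the surface of column 1) and equate Σ ρ_i t_i down to z_c; mantle fills any gap and the z_c terms cancel.
Column 1: 3.22×912.9 + 24.6×2651 + (z_c − 27.82)×3334
Column 2: 1.02×0 + x×2701 + (z_c − 1.02 − 0 − x)×3334
The z_c×3334 term appears on both sides and cancels. Collect the known terms of each column as K = Σ(ρt)_known − 3334 × (depth of known layers): K_1 = 68154.138 − 3334×27.82 = −24597.742; K_2 = 0 − 3334×(1.02 + 0) = −3400.68.
Balance: K_1 = K_2 − x×(3334 − 2701), so x = (K_2 − K_1)/(3334 − 2701) = 21197.1/633 = 33.5 km.

33.5 km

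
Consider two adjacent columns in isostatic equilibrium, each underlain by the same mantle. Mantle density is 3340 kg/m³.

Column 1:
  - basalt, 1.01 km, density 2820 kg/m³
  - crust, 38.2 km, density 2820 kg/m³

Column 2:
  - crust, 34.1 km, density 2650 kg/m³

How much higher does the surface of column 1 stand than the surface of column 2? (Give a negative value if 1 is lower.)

−0.94 km

For any compensation level in the mantle, the mantle terms cancel and isostasy reduces to e = (Σt_1 − Σt_2) − (Σ(ρt)_1 − Σ(ρt)_2) / ρ_m.
Σt_1 = 39.21 km; Σt_2 = 34.1 km; Σ(ρt)_1 = 110572.2; Σ(ρt)_2 = 90365 (in km·kg/m³).
e = (39.21 − 34.1) − (110572.2 − 90365) / 3340 = −0.94 km.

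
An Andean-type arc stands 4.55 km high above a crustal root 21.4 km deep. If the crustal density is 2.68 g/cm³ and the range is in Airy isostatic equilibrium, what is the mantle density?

3.25 g/cm³

Airy balance: ρ_c h = (ρ_m − ρ_c) r → ρ_m = ρ_c (1 + h/r).
ρ_m = 2.68 × (1 + 4.55 km/21.4 km) = 3.25 g/cm³.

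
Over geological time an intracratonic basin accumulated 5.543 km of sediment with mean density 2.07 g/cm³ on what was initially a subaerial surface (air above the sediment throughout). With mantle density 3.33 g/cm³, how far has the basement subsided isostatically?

Subaerial load: s = t ρ_sed / ρ_m = 5.543 km × 2.07/3.33 = 3.45 km.

3.45 km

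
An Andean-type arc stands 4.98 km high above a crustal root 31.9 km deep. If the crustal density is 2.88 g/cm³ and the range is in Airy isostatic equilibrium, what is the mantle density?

Airy balance: ρ_c h = (ρ_m − ρ_c) r → ρ_m = ρ_c (1 + h/r).
ρ_m = 2.88 × (1 + 4.98 km/31.9 km) = 3.33 g/cm³.

3.33 g/cm³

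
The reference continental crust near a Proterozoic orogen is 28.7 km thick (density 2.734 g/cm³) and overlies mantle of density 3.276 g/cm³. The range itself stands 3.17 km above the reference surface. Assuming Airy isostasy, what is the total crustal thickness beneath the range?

Root depth r = h ρ_c / (ρ_m − ρ_c) = 3.17 km × 2.734 / 0.542 = 15.99 km.
Total thickness = T + h + r = 28.7 km + 3.17 km + 15.99 km = 47.9 km.

47.9 km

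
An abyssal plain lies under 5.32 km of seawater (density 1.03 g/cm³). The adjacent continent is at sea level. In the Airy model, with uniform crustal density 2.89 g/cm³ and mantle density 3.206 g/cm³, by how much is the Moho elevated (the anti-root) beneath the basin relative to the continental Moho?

31.3 km

Balancing pressure at the compensation depth: replacing crust with seawater at the top is compensated by replacing crust with mantle at the base: d (ρ_c − ρ_w) = a (ρ_m − ρ_c).
a = d (ρ_c − ρ_w)/(ρ_m − ρ_c) = 5.32 km × 1.86/0.316 = 31.3 km.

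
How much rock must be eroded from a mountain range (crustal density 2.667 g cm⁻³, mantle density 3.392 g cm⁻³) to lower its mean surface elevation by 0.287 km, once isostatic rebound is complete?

Net drop Δ = e − u = e − e ρ_c/ρ_m = e (ρ_m − ρ_c)/ρ_m.
e = Δ ρ_m/(ρ_m − ρ_c) = 0.287 km × 3.392/0.725 = 1.34 km.

1.34 km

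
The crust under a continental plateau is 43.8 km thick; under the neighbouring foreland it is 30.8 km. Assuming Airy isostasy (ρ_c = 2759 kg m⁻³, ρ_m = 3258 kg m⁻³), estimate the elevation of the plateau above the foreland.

Excess crust Δ = 43.8 km − 30.8 km = 13 km, split between elevation h and root r with h + r = Δ.
Airy balance ρ_c h = (ρ_m − ρ_c) r gives r = h ρ_c/(ρ_m − ρ_c), so h (1 + ρ_c/(ρ_m − ρ_c)) = Δ, i.e. h = Δ (ρ_m − ρ_c)/ρ_m.
h = 13 km × 499/3258 = 1.99 km.

1.99 km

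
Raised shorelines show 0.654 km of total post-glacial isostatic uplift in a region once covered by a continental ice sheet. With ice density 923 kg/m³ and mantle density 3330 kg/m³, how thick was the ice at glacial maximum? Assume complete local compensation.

2.36 km

u = t ρ_ice/ρ_m → t = u ρ_m/ρ_ice = 0.654 km × 3330/923 = 2.36 km.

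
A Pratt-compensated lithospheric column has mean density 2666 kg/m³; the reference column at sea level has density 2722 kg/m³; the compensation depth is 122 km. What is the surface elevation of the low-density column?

2.56 km

ρ_ref D = ρ (D + h) → h = D (ρ_ref − ρ)/ρ.
h = 122 km × (2722 − 2666)/2666 = 2.56 km.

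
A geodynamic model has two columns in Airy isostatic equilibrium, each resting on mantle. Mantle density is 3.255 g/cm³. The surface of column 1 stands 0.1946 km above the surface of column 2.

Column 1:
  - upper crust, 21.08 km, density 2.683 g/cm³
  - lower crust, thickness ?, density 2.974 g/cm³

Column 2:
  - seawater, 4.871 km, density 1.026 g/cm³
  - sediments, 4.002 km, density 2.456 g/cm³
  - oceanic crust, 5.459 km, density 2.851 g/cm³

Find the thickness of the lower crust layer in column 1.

Take the compensation level at the base of the deeper column (depth z_c below the surface of column 1) and equate Σ ρ_i t_i down to z_c; mantle fills any gap and the z_c terms cancel.
Column 1: 21.08×2.683 + x×2.974 + (z_c − 21.08 − x)×3.255
Column 2: 0.1946×0 + 4.871×1.026 + 4.002×2.456 + 5.459×2.851 + (z_c − 0.1946 − 14.332)×3.255
The z_c×3.255 term appears on both sides and cancels. Collect the known terms of each column as K = Σ(ρt)_known − 3.255 × (depth of known layers): K_1 = 56.55764 − 3.255×21.08 = −12.05776; K_2 = 30.390167 − 3.255×(0.1946 + 14.332) = −16.893916.
Balance: K_1 − x×(3.255 − 2.974) = K_2, so x = (K_1 − K_2)/(3.255 − 2.974) = 4.83616/0.281 = 17.2 km.

17.2 km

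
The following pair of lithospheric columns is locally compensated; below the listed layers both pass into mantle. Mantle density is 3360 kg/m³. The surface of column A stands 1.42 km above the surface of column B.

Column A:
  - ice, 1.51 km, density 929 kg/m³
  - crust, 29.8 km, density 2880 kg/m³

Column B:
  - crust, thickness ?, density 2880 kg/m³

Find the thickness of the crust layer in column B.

Take the compensation level at the base of the deeper column (depth z_c below the surface of column A) and equate Σ ρ_i t_i down to z_c; mantle fills any gap and the z_c terms cancel.
Column A: 1.51×929 + 29.8×2880 + (z_c − 31.31)×3360
Column B: 1.42×0 + x×2880 + (z_c − 1.42 − 0 − x)×3360
The z_c×3360 term appears on both sides and cancels. Collect the known terms of each column as K = Σ(ρt)_known − 3360 × (depth of known layers): K_A = 87226.79 − 3360×31.31 = −17974.81; K_B = 0 − 3360×(1.42 + 0) = −4771.2.
Balance: K_A = K_B − x×(3360 − 2880), so x = (K_B − K_A)/(3360 − 2880) = 13203.6/480 = 27.5 km.

27.5 km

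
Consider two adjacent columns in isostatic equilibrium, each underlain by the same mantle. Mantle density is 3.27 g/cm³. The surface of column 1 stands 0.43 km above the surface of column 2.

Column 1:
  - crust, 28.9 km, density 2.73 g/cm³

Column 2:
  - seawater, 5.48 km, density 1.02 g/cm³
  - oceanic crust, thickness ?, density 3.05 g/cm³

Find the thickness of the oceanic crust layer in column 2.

8.5 km

Take the compensation level at the base of the deeper column (depth z_c below the surface of column 1) and equate Σ ρ_i t_i down to z_c; mantle fills any gap and the z_c terms cancel.
Column 1: 28.9×2.73 + (z_c − 28.9)×3.27
Column 2: 0.43×0 + 5.48×1.02 + x×3.05 + (z_c − 0.43 − 5.48 − x)×3.27
The z_c×3.27 term appears on both sides and cancels. Collect the known terms of each column as K = Σ(ρt)_known − 3.27 × (depth of known layers): K_1 = 78.897 − 3.27×28.9 = −15.606; K_2 = 5.5896 − 3.27×(0.43 + 5.48) = −13.7361.
Balance: K_1 = K_2 − x×(3.27 − 3.05), so x = (K_2 − K_1)/(3.27 − 3.05) = 1.8699/0.22 = 8.5 km.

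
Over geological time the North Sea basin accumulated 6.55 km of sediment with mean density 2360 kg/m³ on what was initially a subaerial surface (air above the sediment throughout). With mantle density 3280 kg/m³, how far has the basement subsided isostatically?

4.71 km

Subaerial load: s = t ρ_sed / ρ_m = 6.55 km × 2360/3280 = 4.71 km.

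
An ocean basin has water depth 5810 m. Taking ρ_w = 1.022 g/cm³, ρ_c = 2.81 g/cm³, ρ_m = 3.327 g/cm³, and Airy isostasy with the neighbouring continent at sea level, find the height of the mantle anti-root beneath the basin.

20100 m

By Archimedes' principle applied to the lithosphere: replacing crust with seawater at the top is compensated by replacing crust with mantle at the base: d (ρ_c − ρ_w) = a (ρ_m − ρ_c).
a = d (ρ_c − ρ_w)/(ρ_m − ρ_c) = 5810 m × 1.788/0.517 = 20100 m.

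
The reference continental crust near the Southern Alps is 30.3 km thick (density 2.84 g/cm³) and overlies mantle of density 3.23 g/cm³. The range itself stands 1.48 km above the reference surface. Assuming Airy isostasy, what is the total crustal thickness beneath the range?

42.6 km

Root depth r = h ρ_c / (ρ_m − ρ_c) = 1.48 km × 2.84 / 0.39 = 10.78 km.
Total thickness = T + h + r = 30.3 km + 1.48 km + 10.78 km = 42.6 km.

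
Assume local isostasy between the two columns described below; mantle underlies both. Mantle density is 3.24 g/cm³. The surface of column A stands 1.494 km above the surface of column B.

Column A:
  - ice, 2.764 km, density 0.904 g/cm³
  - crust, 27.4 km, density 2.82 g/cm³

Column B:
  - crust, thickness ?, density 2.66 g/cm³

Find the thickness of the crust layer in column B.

22.6 km

Take the compensation level at the base of the deeper column (depth z_c below the surface of column A) and equate Σ ρ_i t_i down to z_c; mantle fills any gap and the z_c terms cancel.
Column A: 2.764×0.904 + 27.4×2.82 + (z_c − 30.164)×3.24
Column B: 1.494×0 + x×2.66 + (z_c − 1.494 − 0 − x)×3.24
The z_c×3.24 term appears on both sides and cancels. Collect the known terms of each column as K = Σ(ρt)_known − 3.24 × (depth of known layers): K_A = 79.766656 − 3.24×30.164 = −17.964704; K_B = 0 − 3.24×(1.494 + 0) = −4.84056.
Balance: K_A = K_B − x×(3.24 − 2.66), so x = (K_B − K_A)/(3.24 − 2.66) = 13.1241/0.58 = 22.6 km.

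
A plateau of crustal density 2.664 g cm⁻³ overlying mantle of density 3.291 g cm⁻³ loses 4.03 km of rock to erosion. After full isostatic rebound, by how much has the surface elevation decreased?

Rebound u = e ρ_c/ρ_m = 4.03 km × 2.664/3.291 = 3.262 km.
Net surface drop = e − u = 4.03 km − 3.262 km = e (ρ_m − ρ_c)/ρ_m = 0.768 km.

0.768 km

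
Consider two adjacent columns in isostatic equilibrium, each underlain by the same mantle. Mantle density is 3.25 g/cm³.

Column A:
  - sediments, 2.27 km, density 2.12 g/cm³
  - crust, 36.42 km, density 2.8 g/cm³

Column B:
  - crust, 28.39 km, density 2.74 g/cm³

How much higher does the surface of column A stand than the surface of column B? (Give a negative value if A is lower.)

For any compensation level in the mantle, the mantle terms cancel and isostasy reduces to e = (Σt_A − Σt_B) − (Σ(ρt)_A − Σ(ρt)_B) / ρ_m.
Σt_A = 38.69 km; Σt_B = 28.39 km; Σ(ρt)_A = 106.7884; Σ(ρt)_B = 77.7886 (in km·g/cm³).
e = (38.69 − 28.39) − (106.7884 − 77.7886) / 3.25 = 1.38 km.

1.38 km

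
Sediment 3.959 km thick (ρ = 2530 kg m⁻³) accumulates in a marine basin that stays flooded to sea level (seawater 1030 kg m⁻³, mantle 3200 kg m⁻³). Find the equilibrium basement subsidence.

2.74 km

Submarine loading: the sediment displaces seawater, and the subsidence is in turn flooded, so s (ρ_m − ρ_w) = t (ρ_sed − ρ_w).
s = 3.959 km × (2530 − 1030) / (3200 − 1030) = 2.74 km.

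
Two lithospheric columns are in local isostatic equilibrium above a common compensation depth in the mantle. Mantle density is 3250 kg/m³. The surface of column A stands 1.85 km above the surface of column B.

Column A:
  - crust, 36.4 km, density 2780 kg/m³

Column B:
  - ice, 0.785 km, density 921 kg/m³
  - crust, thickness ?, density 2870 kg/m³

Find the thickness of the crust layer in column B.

24.4 km

Take the compensation level at the base of the deeper column (depth z_c below the surface of column A) and equate Σ ρ_i t_i down to z_c; mantle fills any gap and the z_c terms cancel.
Column A: 36.4×2780 + (z_c − 36.4)×3250
Column B: 1.85×0 + 0.785×921 + x×2870 + (z_c − 1.85 − 0.785 − x)×3250
The z_c×3250 term appears on both sides and cancels. Collect the known terms of each column as K = Σ(ρt)_known − 3250 × (depth of known layers): K_A = 101192 − 3250×36.4 = −17108; K_B = 722.985 − 3250×(1.85 + 0.785) = −7840.765.
Balance: K_A = K_B − x×(3250 − 2870), so x = (K_B − K_A)/(3250 − 2870) = 9267.24/380 = 24.4 km.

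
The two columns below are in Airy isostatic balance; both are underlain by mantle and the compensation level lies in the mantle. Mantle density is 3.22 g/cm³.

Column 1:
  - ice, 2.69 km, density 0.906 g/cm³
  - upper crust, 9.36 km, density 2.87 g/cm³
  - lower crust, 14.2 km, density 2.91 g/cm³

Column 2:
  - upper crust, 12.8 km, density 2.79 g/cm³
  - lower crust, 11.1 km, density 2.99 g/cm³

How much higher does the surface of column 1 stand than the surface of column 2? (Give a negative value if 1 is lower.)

For any compensation level in the mantle, the mantle terms cancel and isostasy reduces to e = (Σt_1 − Σt_2) − (Σ(ρt)_1 − Σ(ρt)_2) / ρ_m.
Σt_1 = 26.25 km; Σt_2 = 23.9 km; Σ(ρt)_1 = 70.62234; Σ(ρt)_2 = 68.901 (in km·g/cm³).
e = (26.25 − 23.9) − (70.62234 − 68.901) / 3.22 = 1.82 km.

1.82 km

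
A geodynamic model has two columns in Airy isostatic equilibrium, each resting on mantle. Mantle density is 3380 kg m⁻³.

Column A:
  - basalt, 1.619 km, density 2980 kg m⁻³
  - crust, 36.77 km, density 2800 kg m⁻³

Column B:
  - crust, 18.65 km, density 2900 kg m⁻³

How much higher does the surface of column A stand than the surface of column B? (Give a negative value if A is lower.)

3.85 km

For any compensation level in the mantle, the mantle terms cancel and isostasy reduces to e = (Σt_A − Σt_B) − (Σ(ρt)_A − Σ(ρt)_B) / ρ_m.
Σt_A = 38.389 km; Σt_B = 18.65 km; Σ(ρt)_A = 107780.62; Σ(ρt)_B = 54085 (in km·kg m⁻³).
e = (38.389 − 18.65) − (107780.62 − 54085) / 3380 = 3.85 km.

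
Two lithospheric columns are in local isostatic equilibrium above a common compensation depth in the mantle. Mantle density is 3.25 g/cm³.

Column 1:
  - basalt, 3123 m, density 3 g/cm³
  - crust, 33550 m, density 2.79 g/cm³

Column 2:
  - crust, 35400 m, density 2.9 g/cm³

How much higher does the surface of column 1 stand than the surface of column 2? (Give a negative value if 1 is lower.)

For any compensation level in the mantle, the mantle terms cancel and isostasy reduces to e = (Σt_1 − Σt_2) − (Σ(ρt)_1 − Σ(ρt)_2) / ρ_m.
Σt_1 = 36673 m; Σt_2 = 35400 m; Σ(ρt)_1 = 102973.5; Σ(ρt)_2 = 102660 (in m·g/cm³).
e = (36673 − 35400) − (102973.5 − 102660) / 3.25 = 1180 m.

1180 m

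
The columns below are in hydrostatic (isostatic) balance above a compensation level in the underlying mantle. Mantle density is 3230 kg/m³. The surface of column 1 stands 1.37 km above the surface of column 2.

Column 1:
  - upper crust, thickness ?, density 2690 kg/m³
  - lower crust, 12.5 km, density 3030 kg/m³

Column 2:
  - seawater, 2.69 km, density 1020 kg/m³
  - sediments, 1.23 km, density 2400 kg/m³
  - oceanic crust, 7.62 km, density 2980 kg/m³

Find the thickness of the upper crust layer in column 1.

Take the compensation level at the base of the deeper column (depth z_c below the surface of column 1) and equate Σ ρ_i t_i down to z_c; mantle fills any gap and the z_c terms cancel.
Column 1: x×2690 + 12.5×3030 + (z_c − 12.5 − x)×3230
Column 2: 1.37×0 + 2.69×1020 + 1.23×2400 + 7.62×2980 + (z_c − 1.37 − 11.54)×3230
The z_c×3230 term appears on both sides and cancels. Collect the known terms of each column as K = Σ(ρt)_known − 3230 × (depth of known layers): K_1 = 37875 − 3230×12.5 = −2500; K_2 = 28403.4 − 3230×(1.37 + 11.54) = −13295.9.
Balance: K_1 − x×(3230 − 2690) = K_2, so x = (K_1 − K_2)/(3230 − 2690) = 10795.9/540 = 20 km.

20 km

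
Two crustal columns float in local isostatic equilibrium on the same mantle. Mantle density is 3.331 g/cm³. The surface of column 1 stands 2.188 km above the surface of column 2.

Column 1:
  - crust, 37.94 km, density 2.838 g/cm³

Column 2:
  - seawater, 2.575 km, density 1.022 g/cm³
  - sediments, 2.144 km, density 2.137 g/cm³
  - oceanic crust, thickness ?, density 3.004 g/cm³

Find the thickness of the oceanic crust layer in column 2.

8.9 km

Take the compensation level at the base of the deeper column (depth z_c below the surface of column 1) and equate Σ ρ_i t_i down to z_c; mantle fills any gap and the z_c terms cancel.
Column 1: 37.94×2.838 + (z_c − 37.94)×3.331
Column 2: 2.188×0 + 2.575×1.022 + 2.144×2.137 + x×3.004 + (z_c − 2.188 − 4.719 − x)×3.331
The z_c×3.331 term appears on both sides and cancels. Collect the known terms of each column as K = Σ(ρt)_known − 3.331 × (depth of known layers): K_1 = 107.67372 − 3.331×37.94 = −18.70442; K_2 = 7.213378 − 3.331×(2.188 + 4.719) = −15.793839.
Balance: K_1 = K_2 − x×(3.331 − 3.004), so x = (K_2 − K_1)/(3.331 − 3.004) = 2.91058/0.327 = 8.9 km.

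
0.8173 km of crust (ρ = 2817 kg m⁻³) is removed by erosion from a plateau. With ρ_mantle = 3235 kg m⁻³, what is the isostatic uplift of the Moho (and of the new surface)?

Unloading: uplift u = e ρ_c/ρ_m = 0.8173 km × 2817/3235 = 0.712 km.

0.712 km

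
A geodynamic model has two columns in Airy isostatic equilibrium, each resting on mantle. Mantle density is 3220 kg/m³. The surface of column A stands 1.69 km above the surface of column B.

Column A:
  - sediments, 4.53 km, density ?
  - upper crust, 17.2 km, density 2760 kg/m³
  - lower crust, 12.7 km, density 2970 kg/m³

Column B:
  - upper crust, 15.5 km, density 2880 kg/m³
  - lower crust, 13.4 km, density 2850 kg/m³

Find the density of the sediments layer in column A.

Take the compensation level at the base of the deeper column (depth z_c below the surface of column A) and equate Σ ρ_i t_i down to z_c; mantle fills any gap and the z_c terms cancel.
Column A: 4.53×ρ + 17.2×2760 + 12.7×2970 + (z_c − 34.43)×3220
Column B: 1.69×0 + 15.5×2880 + 13.4×2850 + (z_c − 1.69 − 28.9)×3220
The z_c×3220 term appears on both sides and cancels. Collect the known terms of each column as K = Σ(ρt)_known − 3220 × (depth of known layers): K_A = 85191 − 3220×34.43 = −25673.6; K_B = 82830 − 3220×(1.69 + 28.9) = −15669.8.
Balance: K_A + 4.53×ρ = K_B, so ρ = (K_B − K_A)/4.53 = 10003.8/4.53 = 2210 kg/m³.

2210 kg/m³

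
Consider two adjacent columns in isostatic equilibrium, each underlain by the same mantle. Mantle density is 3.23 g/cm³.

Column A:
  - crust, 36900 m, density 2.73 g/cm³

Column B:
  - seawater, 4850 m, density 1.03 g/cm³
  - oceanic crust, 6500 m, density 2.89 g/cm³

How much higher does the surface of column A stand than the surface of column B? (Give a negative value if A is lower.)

1720 m

For any compensation level in the mantle, the mantle terms cancel and isostasy reduces to e = (Σt_A − Σt_B) − (Σ(ρt)_A − Σ(ρt)_B) / ρ_m.
Σt_A = 36900 m; Σt_B = 11350 m; Σ(ρt)_A = 100737; Σ(ρt)_B = 23780.5 (in m·g/cm³).
e = (36900 − 11350) − (100737 − 23780.5) / 3.23 = 1720 m.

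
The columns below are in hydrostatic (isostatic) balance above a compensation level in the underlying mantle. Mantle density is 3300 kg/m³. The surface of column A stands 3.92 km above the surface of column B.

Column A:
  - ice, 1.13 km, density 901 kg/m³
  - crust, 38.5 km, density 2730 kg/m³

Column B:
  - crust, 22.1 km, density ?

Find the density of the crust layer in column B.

Take the compensation level at the base of the deeper column (depth z_c below the surface of column A) and equate Σ ρ_i t_i down to z_c; mantle fills any gap and the z_c terms cancel.
Column A: 1.13×901 + 38.5×2730 + (z_c − 39.63)×3300
Column B: 3.92×0 + 22.1×ρ + (z_c − 3.92 − 22.1)×3300
The z_c×3300 term appears on both sides and cancels. Collect the known terms of each column as K = Σ(ρt)_known − 3300 × (depth of known layers): K_A = 106123.13 − 3300×39.63 = −24655.87; K_B = 0 − 3300×(3.92 + 22.1) = −85866.
Balance: K_A = K_B + 22.1×ρ, so ρ = (K_A − K_B)/22.1 = 61210.1/22.1 = 2770 kg/m³.

2770 kg/m³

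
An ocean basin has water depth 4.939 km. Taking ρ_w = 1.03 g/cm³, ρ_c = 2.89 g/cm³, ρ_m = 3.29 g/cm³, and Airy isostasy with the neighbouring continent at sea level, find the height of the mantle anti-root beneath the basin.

Balancing pressure at the compensation depth: replacing crust with seawater at the top is compensated by replacing crust with mantle at the base: d (ρ_c − ρ_w) = a (ρ_m − ρ_c).
a = d (ρ_c − ρ_w)/(ρ_m − ρ_c) = 4.939 km × 1.86/0.4 = 23 km.

23 km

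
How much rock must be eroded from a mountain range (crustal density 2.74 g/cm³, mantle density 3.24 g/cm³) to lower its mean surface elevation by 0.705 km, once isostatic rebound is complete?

Net drop Δ = e − u = e − e ρ_c/ρ_m = e (ρ_m − ρ_c)/ρ_m.
e = Δ ρ_m/(ρ_m − ρ_c) = 0.705 km × 3.24/0.5 = 4.57 km.

4.57 km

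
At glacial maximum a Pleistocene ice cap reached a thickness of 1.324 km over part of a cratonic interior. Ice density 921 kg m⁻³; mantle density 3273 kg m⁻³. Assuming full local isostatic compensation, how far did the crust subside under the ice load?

In Airy isostatic equilibrium: the ice load ρ_ice t is balanced by mantle displaced below, ρ_m s.
s = t ρ_ice / ρ_m = 1.324 km × 921/3273 = 0.373 km.

0.373 km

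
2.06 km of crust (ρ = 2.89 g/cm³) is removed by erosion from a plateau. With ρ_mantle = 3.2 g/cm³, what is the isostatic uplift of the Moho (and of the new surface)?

Unloading: uplift u = e ρ_c/ρ_m = 2.06 km × 2.89/3.2 = 1.86 km.

1.86 km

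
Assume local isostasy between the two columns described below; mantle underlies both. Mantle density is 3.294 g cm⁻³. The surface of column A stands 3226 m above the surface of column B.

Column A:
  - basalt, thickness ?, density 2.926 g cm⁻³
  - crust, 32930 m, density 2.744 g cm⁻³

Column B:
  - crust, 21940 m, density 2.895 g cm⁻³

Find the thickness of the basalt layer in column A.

Take the compensation level at the base of the deeper column (depth z_c below the surface of column A) and equate Σ ρ_i t_i down to z_c; mantle fills any gap and the z_c terms cancel.
Column A: x×2.926 + 32930×2.744 + (z_c − 32930 − x)×3.294
Column B: 3226×0 + 21940×2.895 + (z_c − 3226 − 21940)×3.294
The z_c×3.294 term appears on both sides and cancels. Collect the known terms of each column as K = Σ(ρt)_known − 3.294 × (depth of known layers): K_A = 90359.92 − 3.294×32930 = −18111.5; K_B = 63516.3 − 3.294×(3226 + 21940) = −19380.504.
Balance: K_A − x×(3.294 − 2.926) = K_B, so x = (K_A − K_B)/(3.294 − 2.926) = 1269/0.368 = 3450 m.

3450 m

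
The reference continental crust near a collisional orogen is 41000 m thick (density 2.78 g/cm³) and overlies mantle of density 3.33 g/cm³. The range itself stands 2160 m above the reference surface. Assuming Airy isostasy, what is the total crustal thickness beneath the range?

54100 m

Root depth r = h ρ_c / (ρ_m − ρ_c) = 2160 m × 2.78 / 0.55 = 10920 m.
Total thickness = T + h + r = 41000 m + 2160 m + 10920 m = 54100 m.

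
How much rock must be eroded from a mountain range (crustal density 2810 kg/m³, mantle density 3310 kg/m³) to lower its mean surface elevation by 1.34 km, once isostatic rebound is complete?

8.87 km

Net drop Δ = e − u = e − e ρ_c/ρ_m = e (ρ_m − ρ_c)/ρ_m.
e = Δ ρ_m/(ρ_m − ρ_c) = 1.34 km × 3310/500 = 8.87 km.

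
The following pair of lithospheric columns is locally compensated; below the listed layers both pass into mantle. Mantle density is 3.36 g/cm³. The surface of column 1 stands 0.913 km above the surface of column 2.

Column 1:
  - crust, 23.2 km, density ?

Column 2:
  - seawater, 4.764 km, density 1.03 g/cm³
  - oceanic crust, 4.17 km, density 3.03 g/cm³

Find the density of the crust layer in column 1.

Take the compensation level at the base of the deeper column (depth z_c below the surface of column 1) and equate Σ ρ_i t_i down to z_c; mantle fills any gap and the z_c terms cancel.
Column 1: 23.2×ρ + (z_c − 23.2)×3.36
Column 2: 0.913×0 + 4.764×1.03 + 4.17×3.03 + (z_c − 0.913 − 8.934)×3.36
The z_c×3.36 term appears on both sides and cancels. Collect the known terms of each column as K = Σ(ρt)_known − 3.36 × (depth of known layers): K_1 = 0 − 3.36×23.2 = −77.952; K_2 = 17.54202 − 3.36×(0.913 + 8.934) = −15.5439.
Balance: K_1 + 23.2×ρ = K_2, so ρ = (K_2 − K_1)/23.2 = 62.4081/23.2 = 2.69 g/cm³.

2.69 g/cm³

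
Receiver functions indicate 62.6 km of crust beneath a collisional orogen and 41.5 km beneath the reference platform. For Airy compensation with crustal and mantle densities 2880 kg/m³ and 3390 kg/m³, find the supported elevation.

3.17 km

Excess crust Δ = 62.6 km − 41.5 km = 21.1 km, split between elevation h and root r with h + r = Δ.
Airy balance ρ_c h = (ρ_m − ρ_c) r gives r = h ρ_c/(ρ_m − ρ_c), so h (1 + ρ_c/(ρ_m − ρ_c)) = Δ, i.e. h = Δ (ρ_m − ρ_c)/ρ_m.
h = 21.1 km × 510/3390 = 3.17 km.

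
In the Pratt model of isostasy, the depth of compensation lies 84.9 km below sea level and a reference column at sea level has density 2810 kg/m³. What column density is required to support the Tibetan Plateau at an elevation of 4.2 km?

2680 kg/m³

Pratt balance: ρ_ref D = ρ (D + h).
ρ = ρ_ref D/(D + h) = 2810 × 84.9 km/(84.9 km + 4.2 km) = 2680 kg/m³.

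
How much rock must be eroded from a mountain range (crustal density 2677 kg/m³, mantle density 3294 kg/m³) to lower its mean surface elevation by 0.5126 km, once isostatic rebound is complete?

2.74 km

Net drop Δ = e − u = e − e ρ_c/ρ_m = e (ρ_m − ρ_c)/ρ_m.
e = Δ ρ_m/(ρ_m − ρ_c) = 0.5126 km × 3294/617 = 2.74 km.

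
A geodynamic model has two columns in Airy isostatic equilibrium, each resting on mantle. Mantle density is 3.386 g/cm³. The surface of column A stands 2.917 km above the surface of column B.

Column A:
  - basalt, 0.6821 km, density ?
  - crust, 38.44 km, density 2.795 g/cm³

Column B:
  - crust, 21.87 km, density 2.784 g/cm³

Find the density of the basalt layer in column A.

2.91 g/cm³

Take the compensation level at the base of the deeper column (depth z_c below the surface of column A) and equate Σ ρ_i t_i down to z_c; mantle fills any gap and the z_c terms cancel.
Column A: 0.6821×ρ + 38.44×2.795 + (z_c − 39.1221)×3.386
Column B: 2.917×0 + 21.87×2.784 + (z_c − 2.917 − 21.87)×3.386
The z_c×3.386 term appears on both sides and cancels. Collect the known terms of each column as K = Σ(ρt)_known − 3.386 × (depth of known layers): K_A = 107.4398 − 3.386×39.1221 = −25.0276306; K_B = 60.88608 − 3.386×(2.917 + 21.87) = −23.042702.
Balance: K_A + 0.6821×ρ = K_B, so ρ = (K_B − K_A)/0.6821 = 1.98493/0.6821 = 2.91 g/cm³.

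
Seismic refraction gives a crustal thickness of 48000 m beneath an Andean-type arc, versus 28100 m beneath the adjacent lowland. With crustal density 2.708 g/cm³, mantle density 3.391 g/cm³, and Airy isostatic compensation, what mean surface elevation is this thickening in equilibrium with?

4010 m

Excess crust Δ = 48000 m − 28100 m = 19900 m, split between elevation h and root r with h + r = Δ.
Airy balance ρ_c h = (ρ_m − ρ_c) r gives r = h ρ_c/(ρ_m − ρ_c), so h (1 + ρ_c/(ρ_m − ρ_c)) = Δ, i.e. h = Δ (ρ_m − ρ_c)/ρ_m.
h = 19900 m × 0.683/3.391 = 4010 m.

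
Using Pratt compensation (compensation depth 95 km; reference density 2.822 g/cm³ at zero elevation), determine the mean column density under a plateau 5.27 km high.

Pratt balance: ρ_ref D = ρ (D + h).
ρ = ρ_ref D/(D + h) = 2.822 × 95 km/(95 km + 5.27 km) = 2.67 g/cm³.

2.67 g/cm³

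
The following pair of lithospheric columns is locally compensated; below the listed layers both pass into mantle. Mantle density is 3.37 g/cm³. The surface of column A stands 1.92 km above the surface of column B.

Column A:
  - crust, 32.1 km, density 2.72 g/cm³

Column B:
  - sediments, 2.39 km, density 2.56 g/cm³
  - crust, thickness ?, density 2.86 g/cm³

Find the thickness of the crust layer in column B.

24.4 km

Take the compensation level at the base of the deeper column (depth z_c below the surface of column A) and equate Σ ρ_i t_i down to z_c; mantle fills any gap and the z_c terms cancel.
Column A: 32.1×2.72 + (z_c − 32.1)×3.37
Column B: 1.92×0 + 2.39×2.56 + x×2.86 + (z_c − 1.92 − 2.39 − x)×3.37
The z_c×3.37 term appears on both sides and cancels. Collect the known terms of each column as K = Σ(ρt)_known − 3.37 × (depth of known layers): K_A = 87.312 − 3.37×32.1 = −20.865; K_B = 6.1184 − 3.37×(1.92 + 2.39) = −8.4063.
Balance: K_A = K_B − x×(3.37 − 2.86), so x = (K_B − K_A)/(3.37 − 2.86) = 12.4587/0.51 = 24.4 km.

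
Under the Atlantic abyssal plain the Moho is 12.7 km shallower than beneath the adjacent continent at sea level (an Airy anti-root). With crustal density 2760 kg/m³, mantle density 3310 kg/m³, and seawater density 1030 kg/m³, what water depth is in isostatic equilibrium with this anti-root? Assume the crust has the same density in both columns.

4.04 km

Replacing a thickness d of crust by seawater at the top must be balanced by replacing crust with mantle at the base: d (ρ_c − ρ_w) = a (ρ_m − ρ_c).
d = a (ρ_m − ρ_c)/(ρ_c − ρ_w) = 12.7 km × 550/1730 = 4.04 km.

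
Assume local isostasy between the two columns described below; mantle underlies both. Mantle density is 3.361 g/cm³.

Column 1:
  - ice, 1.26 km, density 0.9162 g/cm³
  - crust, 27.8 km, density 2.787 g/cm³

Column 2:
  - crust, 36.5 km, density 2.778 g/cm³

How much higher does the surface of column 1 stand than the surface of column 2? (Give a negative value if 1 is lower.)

For any compensation level in the mantle, the mantle terms cancel and isostasy reduces to e = (Σt_1 − Σt_2) − (Σ(ρt)_1 − Σ(ρt)_2) / ρ_m.
Σt_1 = 29.06 km; Σt_2 = 36.5 km; Σ(ρt)_1 = 78.633012; Σ(ρt)_2 = 101.397 (in km·g/cm³).
e = (29.06 − 36.5) − (78.633012 − 101.397) / 3.361 = −0.667 km.

−0.667 km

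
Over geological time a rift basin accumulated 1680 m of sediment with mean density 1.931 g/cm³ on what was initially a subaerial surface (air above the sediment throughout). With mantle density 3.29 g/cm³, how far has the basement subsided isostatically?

Subaerial load: s = t ρ_sed / ρ_m = 1680 m × 1.931/3.29 = 986 m.

986 m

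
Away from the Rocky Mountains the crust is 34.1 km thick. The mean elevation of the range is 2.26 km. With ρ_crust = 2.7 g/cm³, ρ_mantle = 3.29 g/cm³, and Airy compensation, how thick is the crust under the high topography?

46.7 km

Root depth r = h ρ_c / (ρ_m − ρ_c) = 2.26 km × 2.7 / 0.59 = 10.34 km.
Total thickness = T + h + r = 34.1 km + 2.26 km + 10.34 km = 46.7 km.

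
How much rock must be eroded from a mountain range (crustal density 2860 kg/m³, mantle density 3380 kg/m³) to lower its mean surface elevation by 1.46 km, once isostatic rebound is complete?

9.49 km

Net drop Δ = e − u = e − e ρ_c/ρ_m = e (ρ_m − ρ_c)/ρ_m.
e = Δ ρ_m/(ρ_m − ρ_c) = 1.46 km × 3380/520 = 9.49 km.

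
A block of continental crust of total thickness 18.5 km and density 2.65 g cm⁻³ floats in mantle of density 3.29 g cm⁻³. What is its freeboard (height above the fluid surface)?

3.6 km

Floating equilibrium: submerged depth d = t ρ_obj/ρ_fluid = 18.5 km × 2.65/3.29 = 14.9 km.
Freeboard = t − d = 18.5 km − 14.9 km = 3.6 km.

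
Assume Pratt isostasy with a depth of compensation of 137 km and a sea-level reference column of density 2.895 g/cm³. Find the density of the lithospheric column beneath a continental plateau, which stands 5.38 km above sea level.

2.79 g/cm³

Pratt balance: ρ_ref D = ρ (D + h).
ρ = ρ_ref D/(D + h) = 2.895 × 137 km/(137 km + 5.38 km) = 2.79 g/cm³.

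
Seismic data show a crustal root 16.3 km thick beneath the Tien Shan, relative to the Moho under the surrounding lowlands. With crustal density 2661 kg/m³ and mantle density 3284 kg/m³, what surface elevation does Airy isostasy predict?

Balancing pressure at the compensation depth: ρ_c h = (ρ_m − ρ_c) r.
h = r (ρ_m − ρ_c) / ρ_c = 16.3 km × (3284 − 2661) / 2661 = 3.82 km.

3.82 km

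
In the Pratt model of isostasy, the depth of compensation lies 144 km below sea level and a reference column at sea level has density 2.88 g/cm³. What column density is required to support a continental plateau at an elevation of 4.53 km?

Pratt balance: ρ_ref D = ρ (D + h).
ρ = ρ_ref D/(D + h) = 2.88 × 144 km/(144 km + 4.53 km) = 2.79 g/cm³.

2.79 g/cm³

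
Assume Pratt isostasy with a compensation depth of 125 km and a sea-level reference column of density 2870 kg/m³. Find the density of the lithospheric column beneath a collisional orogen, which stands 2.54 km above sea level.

Pratt balance: ρ_ref D = ρ (D + h).
ρ = ρ_ref D/(D + h) = 2870 × 125 km/(125 km + 2.54 km) = 2810 kg/m³.

2810 kg/m³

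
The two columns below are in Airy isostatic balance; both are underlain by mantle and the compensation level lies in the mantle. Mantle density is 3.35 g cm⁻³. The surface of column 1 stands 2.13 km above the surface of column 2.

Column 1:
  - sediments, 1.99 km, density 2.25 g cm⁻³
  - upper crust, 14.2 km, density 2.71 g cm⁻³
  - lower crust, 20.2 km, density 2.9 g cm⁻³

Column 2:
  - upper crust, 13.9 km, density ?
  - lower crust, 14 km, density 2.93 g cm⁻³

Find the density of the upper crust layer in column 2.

2.82 g cm⁻³

Take the compensation level at the base of the deeper column (depth z_c below the surface of column 1) and equate Σ ρ_i t_i down to z_c; mantle fills any gap and the z_c terms cancel.
Column 1: 1.99×2.25 + 14.2×2.71 + 20.2×2.9 + (z_c − 36.39)×3.35
Column 2: 2.13×0 + 13.9×ρ + 14×2.93 + (z_c − 2.13 − 27.9)×3.35
The z_c×3.35 term appears on both sides and cancels. Collect the known terms of each column as K = Σ(ρt)_known − 3.35 × (depth of known layers): K_1 = 101.5395 − 3.35×36.39 = −20.367; K_2 = 41.02 − 3.35×(2.13 + 27.9) = −59.5805.
Balance: K_1 = K_2 + 13.9×ρ, so ρ = (K_1 − K_2)/13.9 = 39.2135/13.9 = 2.82 g cm⁻³.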